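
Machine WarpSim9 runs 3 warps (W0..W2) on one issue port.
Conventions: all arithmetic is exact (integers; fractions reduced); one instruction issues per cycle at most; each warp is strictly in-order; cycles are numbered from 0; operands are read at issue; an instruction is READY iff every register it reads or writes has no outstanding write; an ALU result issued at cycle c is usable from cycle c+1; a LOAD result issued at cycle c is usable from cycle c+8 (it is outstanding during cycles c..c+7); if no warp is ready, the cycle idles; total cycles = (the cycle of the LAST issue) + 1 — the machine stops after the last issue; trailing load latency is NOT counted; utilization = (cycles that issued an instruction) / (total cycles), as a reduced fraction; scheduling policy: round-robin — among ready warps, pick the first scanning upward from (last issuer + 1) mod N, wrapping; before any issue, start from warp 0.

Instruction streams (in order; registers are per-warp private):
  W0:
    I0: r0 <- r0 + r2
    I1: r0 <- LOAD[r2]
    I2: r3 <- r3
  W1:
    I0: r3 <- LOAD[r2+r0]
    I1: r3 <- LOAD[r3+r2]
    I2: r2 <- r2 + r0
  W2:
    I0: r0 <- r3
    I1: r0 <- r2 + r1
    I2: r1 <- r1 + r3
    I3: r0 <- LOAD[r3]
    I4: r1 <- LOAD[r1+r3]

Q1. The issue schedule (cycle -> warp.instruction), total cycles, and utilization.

cycle 0: W0.I0
cycle 1: W1.I0
cycle 2: W2.I0
cycle 3: W0.I1
cycle 4: W2.I1
cycle 5: W0.I2
cycle 6: W2.I2
cycle 7: W2.I3
cycle 8: W2.I4
cycle 9: W1.I1
cycle 10: W1.I2

Answer: 11 cycles, utilization 1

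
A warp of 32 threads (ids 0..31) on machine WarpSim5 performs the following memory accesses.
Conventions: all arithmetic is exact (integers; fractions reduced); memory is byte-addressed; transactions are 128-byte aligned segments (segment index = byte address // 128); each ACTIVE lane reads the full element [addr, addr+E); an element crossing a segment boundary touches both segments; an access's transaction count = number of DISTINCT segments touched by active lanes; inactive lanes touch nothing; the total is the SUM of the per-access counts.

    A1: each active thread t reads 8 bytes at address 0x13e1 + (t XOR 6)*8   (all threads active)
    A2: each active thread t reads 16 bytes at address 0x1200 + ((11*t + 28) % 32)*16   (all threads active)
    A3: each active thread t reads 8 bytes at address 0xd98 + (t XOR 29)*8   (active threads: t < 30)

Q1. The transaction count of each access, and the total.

A1: 3 transactions
A2: 4 transactions
A3: 3 transactions

Answer: 3,4,3; total 10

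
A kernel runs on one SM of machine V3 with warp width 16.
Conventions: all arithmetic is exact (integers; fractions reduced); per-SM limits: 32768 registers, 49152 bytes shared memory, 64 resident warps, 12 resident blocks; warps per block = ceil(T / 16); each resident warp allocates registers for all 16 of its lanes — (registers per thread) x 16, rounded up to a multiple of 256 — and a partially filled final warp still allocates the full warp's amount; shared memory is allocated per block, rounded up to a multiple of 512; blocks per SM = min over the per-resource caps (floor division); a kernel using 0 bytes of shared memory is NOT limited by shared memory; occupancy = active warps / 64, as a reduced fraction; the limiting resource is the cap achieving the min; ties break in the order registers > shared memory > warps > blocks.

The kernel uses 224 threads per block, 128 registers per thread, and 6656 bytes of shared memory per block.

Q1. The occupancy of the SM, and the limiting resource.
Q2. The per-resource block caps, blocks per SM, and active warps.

Answer: occupancy 7/32, limited by registers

registers: 1 block
shared memory: 7 blocks
warps: 4 blocks
blocks: 12 blocks

Answer: 1 block, 14 active warps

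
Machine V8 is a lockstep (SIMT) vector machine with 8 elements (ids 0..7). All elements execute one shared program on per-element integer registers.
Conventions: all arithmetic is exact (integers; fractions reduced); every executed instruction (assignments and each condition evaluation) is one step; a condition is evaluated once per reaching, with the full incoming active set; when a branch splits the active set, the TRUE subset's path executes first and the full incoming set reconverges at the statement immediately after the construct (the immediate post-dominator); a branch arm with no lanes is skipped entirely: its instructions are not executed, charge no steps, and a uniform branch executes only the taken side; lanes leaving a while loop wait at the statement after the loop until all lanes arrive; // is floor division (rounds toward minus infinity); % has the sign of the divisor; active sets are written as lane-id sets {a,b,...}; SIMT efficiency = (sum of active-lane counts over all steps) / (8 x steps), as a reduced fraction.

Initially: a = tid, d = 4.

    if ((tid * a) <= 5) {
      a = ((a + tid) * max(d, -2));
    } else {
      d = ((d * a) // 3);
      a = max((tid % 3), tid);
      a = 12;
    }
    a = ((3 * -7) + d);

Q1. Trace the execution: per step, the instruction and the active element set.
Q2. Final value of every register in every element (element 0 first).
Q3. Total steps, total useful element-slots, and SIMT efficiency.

step 0: eval ((tid * a) <= 5)        {0,1,2,3,4,5,6,7}
step 1: a <- ((a + tid) * max(d, -2)) {0,1,2}
step 2: d <- ((d * a) // 3)          {3,4,5,6,7}
step 3: a <- max((tid % 3), tid)     {3,4,5,6,7}
step 4: a <- 12                      {3,4,5,6,7}
step 5: a <- ((3 * -7) + d)          {0,1,2,3,4,5,6,7}

Answer: 6 steps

a: -17,-17,-17,-17,-16,-15,-13,-12
d: 4,4,4,4,5,6,8,9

steps = 6; useful = 34; efficiency = 34/48 = 17/24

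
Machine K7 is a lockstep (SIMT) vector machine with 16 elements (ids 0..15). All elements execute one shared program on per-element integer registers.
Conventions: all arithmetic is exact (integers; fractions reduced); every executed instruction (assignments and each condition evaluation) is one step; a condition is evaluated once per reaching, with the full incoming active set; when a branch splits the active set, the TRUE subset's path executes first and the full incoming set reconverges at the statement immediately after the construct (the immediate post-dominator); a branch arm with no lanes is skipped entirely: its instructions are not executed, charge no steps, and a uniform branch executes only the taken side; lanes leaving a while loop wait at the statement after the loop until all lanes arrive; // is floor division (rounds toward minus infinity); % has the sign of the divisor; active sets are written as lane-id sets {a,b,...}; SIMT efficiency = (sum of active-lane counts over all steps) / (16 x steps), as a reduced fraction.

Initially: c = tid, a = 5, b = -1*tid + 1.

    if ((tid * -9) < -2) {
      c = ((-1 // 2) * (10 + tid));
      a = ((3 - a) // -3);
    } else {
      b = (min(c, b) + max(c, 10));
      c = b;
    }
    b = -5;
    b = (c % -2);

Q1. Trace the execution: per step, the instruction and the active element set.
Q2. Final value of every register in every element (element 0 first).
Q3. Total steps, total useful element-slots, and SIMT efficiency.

step 0: eval ((tid * -9) < -2)       {0,1,2,3,4,5,6,7,8,9,10,11,12,13,14,15}
step 1: c <- ((-1 // 2) * (10 + tid)) {1,2,3,4,5,6,7,8,9,10,11,12,13,14,15}
step 2: a <- ((3 - a) // -3)         {1,2,3,4,5,6,7,8,9,10,11,12,13,14,15}
step 3: b <- (min(c, b) + max(c, 10)) {0}
step 4: c <- b                       {0}
step 5: b <- -5                      {0,1,2,3,4,5,6,7,8,9,10,11,12,13,14,15}
step 6: b <- (c % -2)                {0,1,2,3,4,5,6,7,8,9,10,11,12,13,14,15}

Answer: 7 steps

c: 10,-11,-12,-13,-14,-15,-16,-17,-18,-19,-20,-21,-22,-23,-24,-25
a: 5,0,0,0,0,0,0,0,0,0,0,0,0,0,0,0
b: 0,-1,0,-1,0,-1,0,-1,0,-1,0,-1,0,-1,0,-1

steps = 7; useful = 80; efficiency = 80/112 = 5/7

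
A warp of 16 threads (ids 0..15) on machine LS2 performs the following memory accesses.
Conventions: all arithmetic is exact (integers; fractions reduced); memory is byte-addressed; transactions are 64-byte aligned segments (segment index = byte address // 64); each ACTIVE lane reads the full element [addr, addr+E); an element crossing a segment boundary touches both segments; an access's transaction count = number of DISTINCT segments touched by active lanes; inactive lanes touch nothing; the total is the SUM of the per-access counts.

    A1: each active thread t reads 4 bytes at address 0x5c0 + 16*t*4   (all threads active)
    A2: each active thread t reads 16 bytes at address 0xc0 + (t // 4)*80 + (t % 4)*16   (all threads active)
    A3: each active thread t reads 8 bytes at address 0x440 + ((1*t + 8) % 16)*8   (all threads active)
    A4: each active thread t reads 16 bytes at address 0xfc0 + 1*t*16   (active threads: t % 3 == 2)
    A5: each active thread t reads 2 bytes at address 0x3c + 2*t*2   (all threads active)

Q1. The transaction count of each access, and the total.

A1: 16 transactions
A2: 5 transactions
A3: 2 transactions
A4: 4 transactions
A5: 2 transactions

Answer: 16,5,2,4,2; total 29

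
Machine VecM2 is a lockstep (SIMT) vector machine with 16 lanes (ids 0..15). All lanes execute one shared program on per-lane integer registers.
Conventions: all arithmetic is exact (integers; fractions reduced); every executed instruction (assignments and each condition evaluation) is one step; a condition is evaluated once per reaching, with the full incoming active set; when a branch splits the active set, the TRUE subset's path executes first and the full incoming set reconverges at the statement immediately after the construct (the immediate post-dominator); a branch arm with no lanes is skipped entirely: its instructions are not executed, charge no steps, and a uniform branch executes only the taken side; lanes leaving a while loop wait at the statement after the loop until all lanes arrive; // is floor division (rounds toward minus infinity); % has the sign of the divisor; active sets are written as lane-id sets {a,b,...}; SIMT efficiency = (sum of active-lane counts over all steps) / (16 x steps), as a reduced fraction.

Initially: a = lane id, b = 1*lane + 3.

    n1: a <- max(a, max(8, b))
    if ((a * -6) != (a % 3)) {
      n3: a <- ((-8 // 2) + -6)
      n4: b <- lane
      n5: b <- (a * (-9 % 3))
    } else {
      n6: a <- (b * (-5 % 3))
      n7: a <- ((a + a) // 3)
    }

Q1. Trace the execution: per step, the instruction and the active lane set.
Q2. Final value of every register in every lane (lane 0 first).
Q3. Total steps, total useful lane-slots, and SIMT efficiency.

step 0: a <- max(a, max(8, b))       {0,1,2,3,4,5,6,7,8,9,10,11,12,13,14,15}
step 1: eval ((a * -6) != (a % 3))   {0,1,2,3,4,5,6,7,8,9,10,11,12,13,14,15}
step 2: a <- ((-8 // 2) + -6)        {0,1,2,3,4,5,6,7,8,9,10,11,12,13,14,15}
step 3: b <- lane                    {0,1,2,3,4,5,6,7,8,9,10,11,12,13,14,15}
step 4: b <- (a * (-9 % 3))          {0,1,2,3,4,5,6,7,8,9,10,11,12,13,14,15}

Answer: 5 steps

a: -10,-10,-10,-10,-10,-10,-10,-10,-10,-10,-10,-10,-10,-10,-10,-10
b: 0,0,0,0,0,0,0,0,0,0,0,0,0,0,0,0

steps = 5; useful = 80; efficiency = 80/80 = 1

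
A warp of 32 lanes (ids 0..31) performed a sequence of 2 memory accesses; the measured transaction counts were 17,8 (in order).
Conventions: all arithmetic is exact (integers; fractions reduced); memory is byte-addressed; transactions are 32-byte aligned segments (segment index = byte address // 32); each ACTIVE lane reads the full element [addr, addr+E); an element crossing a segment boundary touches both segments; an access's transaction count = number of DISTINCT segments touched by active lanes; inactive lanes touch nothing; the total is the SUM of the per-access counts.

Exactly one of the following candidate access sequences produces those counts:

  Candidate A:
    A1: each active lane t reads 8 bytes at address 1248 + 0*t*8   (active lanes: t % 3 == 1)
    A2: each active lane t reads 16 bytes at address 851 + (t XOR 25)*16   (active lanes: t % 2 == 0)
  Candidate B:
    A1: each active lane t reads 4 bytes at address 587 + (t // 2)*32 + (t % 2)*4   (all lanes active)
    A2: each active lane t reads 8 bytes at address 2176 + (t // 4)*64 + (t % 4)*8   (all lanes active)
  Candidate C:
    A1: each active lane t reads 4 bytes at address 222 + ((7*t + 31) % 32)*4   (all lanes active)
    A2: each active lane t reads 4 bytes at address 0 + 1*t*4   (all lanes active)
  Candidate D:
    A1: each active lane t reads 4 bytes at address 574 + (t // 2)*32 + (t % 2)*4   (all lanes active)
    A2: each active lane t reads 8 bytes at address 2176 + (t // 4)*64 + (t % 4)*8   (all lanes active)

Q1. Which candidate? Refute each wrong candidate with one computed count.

A: A1 gives 1 transaction, not 17
B: A1 gives 16 transactions, not 17
C: A1 gives 5 transactions, not 17
D: all counts match (17,8)

Answer: D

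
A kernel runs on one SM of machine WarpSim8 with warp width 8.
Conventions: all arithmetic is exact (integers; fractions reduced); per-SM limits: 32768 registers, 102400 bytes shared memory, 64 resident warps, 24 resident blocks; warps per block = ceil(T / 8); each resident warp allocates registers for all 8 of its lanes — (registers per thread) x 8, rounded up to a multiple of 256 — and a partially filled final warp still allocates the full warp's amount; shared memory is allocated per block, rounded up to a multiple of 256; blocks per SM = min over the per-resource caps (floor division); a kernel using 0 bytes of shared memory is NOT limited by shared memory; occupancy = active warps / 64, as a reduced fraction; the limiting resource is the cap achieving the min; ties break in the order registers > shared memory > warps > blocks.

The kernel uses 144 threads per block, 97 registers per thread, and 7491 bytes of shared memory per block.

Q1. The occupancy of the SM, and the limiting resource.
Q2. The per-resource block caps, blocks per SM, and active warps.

Answer: occupancy 9/32, limited by registers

registers: 1 block
shared memory: 13 blocks
warps: 3 blocks
blocks: 24 blocks

Answer: 1 block, 18 active warps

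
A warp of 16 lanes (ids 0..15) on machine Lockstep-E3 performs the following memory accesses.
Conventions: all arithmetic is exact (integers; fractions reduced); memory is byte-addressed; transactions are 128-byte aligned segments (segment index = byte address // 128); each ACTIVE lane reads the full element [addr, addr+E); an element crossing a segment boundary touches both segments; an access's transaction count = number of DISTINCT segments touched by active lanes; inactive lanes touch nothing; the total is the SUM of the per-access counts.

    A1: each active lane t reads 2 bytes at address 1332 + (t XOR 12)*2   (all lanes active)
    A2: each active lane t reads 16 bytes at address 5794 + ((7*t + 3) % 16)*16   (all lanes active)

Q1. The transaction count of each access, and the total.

A1: 1 transaction
A2: 3 transactions

Answer: 1,3; total 4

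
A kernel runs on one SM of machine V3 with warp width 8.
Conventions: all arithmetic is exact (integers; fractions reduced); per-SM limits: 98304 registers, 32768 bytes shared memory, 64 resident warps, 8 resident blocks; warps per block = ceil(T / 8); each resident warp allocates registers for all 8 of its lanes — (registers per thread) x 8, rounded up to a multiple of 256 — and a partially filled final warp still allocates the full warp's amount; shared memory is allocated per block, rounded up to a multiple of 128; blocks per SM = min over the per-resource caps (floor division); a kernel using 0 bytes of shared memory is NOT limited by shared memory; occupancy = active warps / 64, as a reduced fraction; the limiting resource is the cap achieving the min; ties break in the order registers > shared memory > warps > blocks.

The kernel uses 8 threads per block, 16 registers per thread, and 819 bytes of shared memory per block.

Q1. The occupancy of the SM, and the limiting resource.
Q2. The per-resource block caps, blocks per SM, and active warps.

Answer: occupancy 1/8, limited by blocks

registers: 384 blocks
shared memory: 36 blocks
warps: 64 blocks
blocks: 8 blocks

Answer: 8 blocks, 8 active warps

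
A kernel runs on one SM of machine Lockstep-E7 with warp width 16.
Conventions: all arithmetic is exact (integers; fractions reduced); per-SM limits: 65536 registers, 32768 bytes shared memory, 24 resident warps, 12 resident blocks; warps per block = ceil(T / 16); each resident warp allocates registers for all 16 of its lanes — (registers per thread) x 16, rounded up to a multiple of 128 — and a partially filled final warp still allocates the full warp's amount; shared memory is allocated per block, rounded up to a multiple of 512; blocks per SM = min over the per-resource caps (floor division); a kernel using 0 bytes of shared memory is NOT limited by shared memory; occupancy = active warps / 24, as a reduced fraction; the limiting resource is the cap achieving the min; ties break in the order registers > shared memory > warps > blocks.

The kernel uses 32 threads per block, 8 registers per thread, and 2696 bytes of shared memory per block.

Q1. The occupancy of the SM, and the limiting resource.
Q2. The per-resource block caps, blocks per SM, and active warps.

Answer: occupancy 5/6, limited by shared memory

registers: 256 blocks
shared memory: 10 blocks
warps: 12 blocks
blocks: 12 blocks

Answer: 10 blocks, 20 active warps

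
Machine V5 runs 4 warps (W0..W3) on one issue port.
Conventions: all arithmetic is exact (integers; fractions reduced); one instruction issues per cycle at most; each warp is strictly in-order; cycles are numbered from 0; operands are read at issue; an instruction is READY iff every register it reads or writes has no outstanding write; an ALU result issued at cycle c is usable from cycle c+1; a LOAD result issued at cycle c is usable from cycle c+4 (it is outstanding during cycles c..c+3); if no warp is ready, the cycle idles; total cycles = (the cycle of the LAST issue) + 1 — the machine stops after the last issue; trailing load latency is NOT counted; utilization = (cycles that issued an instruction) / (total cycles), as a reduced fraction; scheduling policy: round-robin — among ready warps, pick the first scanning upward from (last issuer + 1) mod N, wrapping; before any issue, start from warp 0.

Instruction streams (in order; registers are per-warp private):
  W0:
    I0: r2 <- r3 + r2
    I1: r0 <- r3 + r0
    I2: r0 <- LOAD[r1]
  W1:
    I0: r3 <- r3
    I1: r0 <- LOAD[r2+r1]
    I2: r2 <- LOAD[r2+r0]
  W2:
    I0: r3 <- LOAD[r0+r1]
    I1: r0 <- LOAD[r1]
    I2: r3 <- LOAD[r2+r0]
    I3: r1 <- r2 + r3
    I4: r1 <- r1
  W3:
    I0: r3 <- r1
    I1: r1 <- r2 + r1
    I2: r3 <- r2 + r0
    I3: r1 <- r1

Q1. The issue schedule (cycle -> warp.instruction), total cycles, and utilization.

cycle 0: W0.I0
cycle 1: W1.I0
cycle 2: W2.I0
cycle 3: W3.I0
cycle 4: W0.I1
cycle 5: W1.I1
cycle 6: W2.I1
cycle 7: W3.I1
cycle 8: W0.I2
cycle 9: W1.I2
cycle 10: W2.I2
cycle 11: W3.I2
cycle 12: W3.I3
cycle 13: idle
cycle 14: W2.I3
cycle 15: W2.I4

Answer: 16 cycles, utilization 15/16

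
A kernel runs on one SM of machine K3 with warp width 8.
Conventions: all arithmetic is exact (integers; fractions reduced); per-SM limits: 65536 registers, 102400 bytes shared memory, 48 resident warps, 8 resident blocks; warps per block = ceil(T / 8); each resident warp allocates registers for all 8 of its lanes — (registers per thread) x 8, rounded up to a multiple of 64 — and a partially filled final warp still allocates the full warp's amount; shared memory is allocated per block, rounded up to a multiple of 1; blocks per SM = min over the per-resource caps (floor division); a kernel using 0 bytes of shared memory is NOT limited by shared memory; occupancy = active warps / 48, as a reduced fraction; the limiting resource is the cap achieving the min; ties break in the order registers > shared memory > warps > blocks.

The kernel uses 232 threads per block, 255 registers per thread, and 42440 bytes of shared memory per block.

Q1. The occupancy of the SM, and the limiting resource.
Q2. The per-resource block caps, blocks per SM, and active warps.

Answer: occupancy 29/48, limited by registers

registers: 1 block
shared memory: 2 blocks
warps: 1 block
blocks: 8 blocks

Answer: 1 block, 29 active warps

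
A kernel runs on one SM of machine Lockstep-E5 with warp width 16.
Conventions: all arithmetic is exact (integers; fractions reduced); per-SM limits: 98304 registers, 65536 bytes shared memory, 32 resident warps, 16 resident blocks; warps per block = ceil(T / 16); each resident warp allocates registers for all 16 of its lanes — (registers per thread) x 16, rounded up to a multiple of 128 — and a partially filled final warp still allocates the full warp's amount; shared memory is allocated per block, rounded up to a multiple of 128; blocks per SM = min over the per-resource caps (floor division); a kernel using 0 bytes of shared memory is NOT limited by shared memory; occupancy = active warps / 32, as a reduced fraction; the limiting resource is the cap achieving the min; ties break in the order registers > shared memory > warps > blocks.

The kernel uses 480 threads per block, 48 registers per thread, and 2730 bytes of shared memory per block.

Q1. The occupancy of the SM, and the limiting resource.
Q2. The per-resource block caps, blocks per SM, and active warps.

Answer: occupancy 15/16, limited by warps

registers: 4 blocks
shared memory: 23 blocks
warps: 1 block
blocks: 16 blocks

Answer: 1 block, 30 active warps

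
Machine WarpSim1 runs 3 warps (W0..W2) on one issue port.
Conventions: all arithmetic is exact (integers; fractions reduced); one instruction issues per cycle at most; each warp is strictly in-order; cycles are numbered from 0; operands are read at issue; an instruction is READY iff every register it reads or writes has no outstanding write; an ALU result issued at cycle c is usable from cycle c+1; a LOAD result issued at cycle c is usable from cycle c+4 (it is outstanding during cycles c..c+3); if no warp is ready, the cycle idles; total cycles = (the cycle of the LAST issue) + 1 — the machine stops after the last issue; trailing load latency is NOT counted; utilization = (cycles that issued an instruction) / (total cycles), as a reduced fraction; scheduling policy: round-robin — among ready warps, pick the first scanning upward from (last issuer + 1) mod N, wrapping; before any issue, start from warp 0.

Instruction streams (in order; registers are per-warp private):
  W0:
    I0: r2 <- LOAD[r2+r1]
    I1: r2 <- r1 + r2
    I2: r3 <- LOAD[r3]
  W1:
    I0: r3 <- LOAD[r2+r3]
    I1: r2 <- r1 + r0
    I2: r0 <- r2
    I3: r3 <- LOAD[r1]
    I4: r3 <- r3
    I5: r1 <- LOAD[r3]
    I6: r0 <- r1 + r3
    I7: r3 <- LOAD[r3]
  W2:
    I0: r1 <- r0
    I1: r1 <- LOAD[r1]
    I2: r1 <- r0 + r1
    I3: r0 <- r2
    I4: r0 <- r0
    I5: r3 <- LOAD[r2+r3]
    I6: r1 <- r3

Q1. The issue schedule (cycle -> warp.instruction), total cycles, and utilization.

cycle 0: W0.I0
cycle 1: W1.I0
cycle 2: W2.I0
cycle 3: W1.I1
cycle 4: W2.I1
cycle 5: W0.I1
cycle 6: W1.I2
cycle 7: W0.I2
cycle 8: W1.I3
cycle 9: W2.I2
cycle 10: W2.I3
cycle 11: W2.I4
cycle 12: W1.I4
cycle 13: W2.I5
cycle 14: W1.I5
cycle 15: idle
cycle 16: idle
cycle 17: W2.I6
cycle 18: W1.I6
cycle 19: W1.I7

Answer: 20 cycles, utilization 9/10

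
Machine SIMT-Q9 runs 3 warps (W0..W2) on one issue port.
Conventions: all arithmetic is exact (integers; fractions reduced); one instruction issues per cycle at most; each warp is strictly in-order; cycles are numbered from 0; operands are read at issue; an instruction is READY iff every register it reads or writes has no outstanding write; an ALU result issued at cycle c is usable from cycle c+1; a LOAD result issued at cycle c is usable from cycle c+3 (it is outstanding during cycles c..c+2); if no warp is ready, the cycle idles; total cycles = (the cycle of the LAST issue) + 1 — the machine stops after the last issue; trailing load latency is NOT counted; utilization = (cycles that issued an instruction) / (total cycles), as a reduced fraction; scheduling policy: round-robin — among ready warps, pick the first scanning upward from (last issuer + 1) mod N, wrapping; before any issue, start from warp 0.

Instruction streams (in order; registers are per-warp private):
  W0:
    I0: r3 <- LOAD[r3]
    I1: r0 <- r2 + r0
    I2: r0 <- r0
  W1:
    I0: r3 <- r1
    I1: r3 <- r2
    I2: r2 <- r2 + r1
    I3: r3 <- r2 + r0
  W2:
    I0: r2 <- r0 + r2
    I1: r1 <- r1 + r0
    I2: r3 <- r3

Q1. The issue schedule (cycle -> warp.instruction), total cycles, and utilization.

cycle 0: W0.I0
cycle 1: W1.I0
cycle 2: W2.I0
cycle 3: W0.I1
cycle 4: W1.I1
cycle 5: W2.I1
cycle 6: W0.I2
cycle 7: W1.I2
cycle 8: W2.I2
cycle 9: W1.I3

Answer: 10 cycles, utilization 1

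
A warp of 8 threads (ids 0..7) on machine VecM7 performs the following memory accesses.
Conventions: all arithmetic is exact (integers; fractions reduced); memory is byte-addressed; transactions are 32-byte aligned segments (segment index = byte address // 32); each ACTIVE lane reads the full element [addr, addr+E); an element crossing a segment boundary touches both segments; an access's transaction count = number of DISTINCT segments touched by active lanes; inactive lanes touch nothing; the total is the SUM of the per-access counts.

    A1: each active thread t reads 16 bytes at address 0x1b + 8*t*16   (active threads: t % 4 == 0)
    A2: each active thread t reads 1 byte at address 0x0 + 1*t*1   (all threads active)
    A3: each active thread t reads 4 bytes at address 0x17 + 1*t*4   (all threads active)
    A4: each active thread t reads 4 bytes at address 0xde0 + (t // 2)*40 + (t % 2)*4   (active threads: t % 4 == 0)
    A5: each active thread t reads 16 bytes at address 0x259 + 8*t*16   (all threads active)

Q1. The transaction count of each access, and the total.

A1: 4 transactions
A2: 1 transaction
A3: 2 transactions
A4: 2 transactions
A5: 16 transactions

Answer: 4,1,2,2,16; total 25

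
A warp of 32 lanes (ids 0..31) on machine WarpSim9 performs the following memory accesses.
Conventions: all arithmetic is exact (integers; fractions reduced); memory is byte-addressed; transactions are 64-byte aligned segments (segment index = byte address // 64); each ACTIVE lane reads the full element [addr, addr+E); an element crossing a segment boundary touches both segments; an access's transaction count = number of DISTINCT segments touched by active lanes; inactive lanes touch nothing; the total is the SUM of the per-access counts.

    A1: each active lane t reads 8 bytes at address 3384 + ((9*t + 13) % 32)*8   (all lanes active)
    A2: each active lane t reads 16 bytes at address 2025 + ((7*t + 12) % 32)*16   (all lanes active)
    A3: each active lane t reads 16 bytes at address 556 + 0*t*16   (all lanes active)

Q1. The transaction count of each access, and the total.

A1: 5 transactions
A2: 9 transactions
A3: 1 transaction

Answer: 5,9,1; total 15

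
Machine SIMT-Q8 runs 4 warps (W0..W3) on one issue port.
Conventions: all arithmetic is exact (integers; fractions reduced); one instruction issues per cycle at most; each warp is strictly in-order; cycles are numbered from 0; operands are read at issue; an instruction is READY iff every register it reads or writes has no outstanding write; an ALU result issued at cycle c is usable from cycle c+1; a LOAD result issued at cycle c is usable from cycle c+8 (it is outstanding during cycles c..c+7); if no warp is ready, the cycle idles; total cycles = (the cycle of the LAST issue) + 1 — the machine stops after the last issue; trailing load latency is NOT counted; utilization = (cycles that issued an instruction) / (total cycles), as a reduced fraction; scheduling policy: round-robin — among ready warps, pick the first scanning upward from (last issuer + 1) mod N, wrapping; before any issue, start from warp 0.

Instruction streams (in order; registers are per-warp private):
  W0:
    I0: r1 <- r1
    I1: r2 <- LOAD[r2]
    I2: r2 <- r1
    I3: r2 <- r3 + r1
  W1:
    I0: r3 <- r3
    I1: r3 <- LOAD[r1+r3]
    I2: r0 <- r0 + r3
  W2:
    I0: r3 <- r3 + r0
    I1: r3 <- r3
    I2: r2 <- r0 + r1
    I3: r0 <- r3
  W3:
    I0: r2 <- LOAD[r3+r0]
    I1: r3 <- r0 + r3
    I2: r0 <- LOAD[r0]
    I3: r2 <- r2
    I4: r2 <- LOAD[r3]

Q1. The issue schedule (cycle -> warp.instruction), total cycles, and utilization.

cycle 0: W0.I0
cycle 1: W1.I0
cycle 2: W2.I0
cycle 3: W3.I0
cycle 4: W0.I1
cycle 5: W1.I1
cycle 6: W2.I1
cycle 7: W3.I1
cycle 8: W2.I2
cycle 9: W3.I2
cycle 10: W2.I3
cycle 11: W3.I3
cycle 12: W0.I2
cycle 13: W1.I2
cycle 14: W3.I4
cycle 15: W0.I3

Answer: 16 cycles, utilization 1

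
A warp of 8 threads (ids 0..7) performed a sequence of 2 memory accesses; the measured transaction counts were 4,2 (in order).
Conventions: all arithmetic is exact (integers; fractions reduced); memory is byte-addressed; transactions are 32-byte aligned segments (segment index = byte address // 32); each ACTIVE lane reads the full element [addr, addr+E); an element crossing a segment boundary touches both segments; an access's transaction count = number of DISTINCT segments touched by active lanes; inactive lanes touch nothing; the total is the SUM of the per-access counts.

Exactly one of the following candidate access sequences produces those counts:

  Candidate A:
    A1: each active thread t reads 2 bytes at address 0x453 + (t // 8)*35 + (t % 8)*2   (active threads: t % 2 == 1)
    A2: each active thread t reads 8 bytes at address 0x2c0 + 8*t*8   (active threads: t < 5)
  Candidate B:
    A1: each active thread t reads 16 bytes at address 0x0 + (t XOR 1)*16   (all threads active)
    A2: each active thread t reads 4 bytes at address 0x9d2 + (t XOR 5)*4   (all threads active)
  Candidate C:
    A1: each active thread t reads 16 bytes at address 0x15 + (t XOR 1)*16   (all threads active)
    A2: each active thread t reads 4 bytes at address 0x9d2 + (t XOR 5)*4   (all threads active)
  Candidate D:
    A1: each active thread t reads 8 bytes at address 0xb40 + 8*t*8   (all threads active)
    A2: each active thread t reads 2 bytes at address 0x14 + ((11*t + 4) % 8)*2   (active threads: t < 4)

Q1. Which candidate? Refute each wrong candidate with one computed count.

A: A1 gives 2 transactions, not 4
C: A1 gives 5 transactions, not 4
D: A1 gives 8 transactions, not 4
B: all counts match (4,2)

Answer: B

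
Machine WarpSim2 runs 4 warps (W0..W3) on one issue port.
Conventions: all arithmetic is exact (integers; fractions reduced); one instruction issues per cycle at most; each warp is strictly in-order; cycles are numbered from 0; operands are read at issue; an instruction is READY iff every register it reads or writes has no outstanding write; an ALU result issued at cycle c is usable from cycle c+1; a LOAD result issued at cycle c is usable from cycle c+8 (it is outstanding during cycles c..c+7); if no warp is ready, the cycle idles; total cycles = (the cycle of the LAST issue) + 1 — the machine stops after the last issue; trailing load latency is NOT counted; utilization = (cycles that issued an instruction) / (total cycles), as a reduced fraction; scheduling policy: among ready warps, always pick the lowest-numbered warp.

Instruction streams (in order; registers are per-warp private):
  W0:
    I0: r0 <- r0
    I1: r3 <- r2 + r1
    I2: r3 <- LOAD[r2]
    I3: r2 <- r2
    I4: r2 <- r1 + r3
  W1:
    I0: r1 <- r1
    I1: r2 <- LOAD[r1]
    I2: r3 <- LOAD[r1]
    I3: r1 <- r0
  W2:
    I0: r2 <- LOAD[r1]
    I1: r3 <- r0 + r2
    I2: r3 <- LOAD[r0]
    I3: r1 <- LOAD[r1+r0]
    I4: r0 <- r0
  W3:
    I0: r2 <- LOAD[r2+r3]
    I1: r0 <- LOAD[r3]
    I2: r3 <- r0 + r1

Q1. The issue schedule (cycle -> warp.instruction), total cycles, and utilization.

cycle 0: W0.I0
cycle 1: W0.I1
cycle 2: W0.I2
cycle 3: W0.I3
cycle 4: W1.I0
cycle 5: W1.I1
cycle 6: W1.I2
cycle 7: W1.I3
cycle 8: W2.I0
cycle 9: W3.I0
cycle 10: W0.I4
cycle 11: W3.I1
cycle 12: idle
cycle 13: idle
cycle 14: idle
cycle 15: idle
cycle 16: W2.I1
cycle 17: W2.I2
cycle 18: W2.I3
cycle 19: W2.I4
cycle 20: W3.I2

Answer: 21 cycles, utilization 17/21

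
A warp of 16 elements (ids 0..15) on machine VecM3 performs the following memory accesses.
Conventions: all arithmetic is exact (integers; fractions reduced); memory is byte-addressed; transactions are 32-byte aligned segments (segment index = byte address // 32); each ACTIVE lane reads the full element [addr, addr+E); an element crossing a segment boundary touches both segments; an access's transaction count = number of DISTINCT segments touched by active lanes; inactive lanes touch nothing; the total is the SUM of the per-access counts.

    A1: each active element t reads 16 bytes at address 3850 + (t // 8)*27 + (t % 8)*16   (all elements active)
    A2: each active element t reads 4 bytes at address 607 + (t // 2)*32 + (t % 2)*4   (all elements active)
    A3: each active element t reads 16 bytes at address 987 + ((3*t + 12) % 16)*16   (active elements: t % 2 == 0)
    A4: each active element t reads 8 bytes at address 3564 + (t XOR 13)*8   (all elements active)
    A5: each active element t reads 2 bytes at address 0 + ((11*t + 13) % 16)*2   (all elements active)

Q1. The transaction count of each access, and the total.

A1: 6 transactions
A2: 9 transactions
A3: 9 transactions
A4: 5 transactions
A5: 1 transaction

Answer: 6,9,9,5,1; total 30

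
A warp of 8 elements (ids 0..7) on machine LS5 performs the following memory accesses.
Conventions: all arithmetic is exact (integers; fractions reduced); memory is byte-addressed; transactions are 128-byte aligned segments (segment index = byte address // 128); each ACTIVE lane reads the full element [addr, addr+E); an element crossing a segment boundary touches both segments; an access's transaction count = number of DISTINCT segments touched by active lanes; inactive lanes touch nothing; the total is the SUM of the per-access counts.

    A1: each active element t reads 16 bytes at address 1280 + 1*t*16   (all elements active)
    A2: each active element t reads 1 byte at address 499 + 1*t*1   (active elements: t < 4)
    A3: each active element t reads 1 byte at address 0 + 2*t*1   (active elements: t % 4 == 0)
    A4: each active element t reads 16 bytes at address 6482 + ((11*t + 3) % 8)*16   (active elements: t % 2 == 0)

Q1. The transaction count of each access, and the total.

A1: 1 transaction
A2: 1 transaction
A3: 1 transaction
A4: 2 transactions

Answer: 1,1,1,2; total 5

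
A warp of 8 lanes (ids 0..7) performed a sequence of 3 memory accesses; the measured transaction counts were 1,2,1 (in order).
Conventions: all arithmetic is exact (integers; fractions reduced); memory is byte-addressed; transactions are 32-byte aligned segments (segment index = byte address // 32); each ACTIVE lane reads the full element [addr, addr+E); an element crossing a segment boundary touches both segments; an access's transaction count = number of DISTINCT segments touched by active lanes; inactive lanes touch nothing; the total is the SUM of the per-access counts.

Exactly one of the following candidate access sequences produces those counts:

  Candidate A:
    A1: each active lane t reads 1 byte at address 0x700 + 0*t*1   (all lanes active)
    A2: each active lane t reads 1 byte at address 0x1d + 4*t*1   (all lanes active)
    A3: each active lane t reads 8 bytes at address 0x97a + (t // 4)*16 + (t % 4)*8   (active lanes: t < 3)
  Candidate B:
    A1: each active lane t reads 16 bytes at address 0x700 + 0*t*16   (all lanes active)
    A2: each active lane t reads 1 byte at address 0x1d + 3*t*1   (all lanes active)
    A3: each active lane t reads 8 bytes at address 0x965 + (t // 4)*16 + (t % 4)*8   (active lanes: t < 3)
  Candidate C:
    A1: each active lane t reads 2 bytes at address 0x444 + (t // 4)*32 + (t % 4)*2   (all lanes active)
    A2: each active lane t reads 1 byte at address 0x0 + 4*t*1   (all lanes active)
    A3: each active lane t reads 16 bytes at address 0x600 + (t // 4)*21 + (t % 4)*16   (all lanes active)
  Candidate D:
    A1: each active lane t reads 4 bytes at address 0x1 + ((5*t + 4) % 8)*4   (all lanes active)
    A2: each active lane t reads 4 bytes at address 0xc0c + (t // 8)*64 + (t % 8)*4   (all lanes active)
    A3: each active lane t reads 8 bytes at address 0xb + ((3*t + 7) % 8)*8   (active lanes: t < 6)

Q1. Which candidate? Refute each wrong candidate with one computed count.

A: A3 gives 2 transactions, not 1
C: A1 gives 2 transactions, not 1
D: A1 gives 2 transactions, not 1
B: all counts match (1,2,1)

Answer: B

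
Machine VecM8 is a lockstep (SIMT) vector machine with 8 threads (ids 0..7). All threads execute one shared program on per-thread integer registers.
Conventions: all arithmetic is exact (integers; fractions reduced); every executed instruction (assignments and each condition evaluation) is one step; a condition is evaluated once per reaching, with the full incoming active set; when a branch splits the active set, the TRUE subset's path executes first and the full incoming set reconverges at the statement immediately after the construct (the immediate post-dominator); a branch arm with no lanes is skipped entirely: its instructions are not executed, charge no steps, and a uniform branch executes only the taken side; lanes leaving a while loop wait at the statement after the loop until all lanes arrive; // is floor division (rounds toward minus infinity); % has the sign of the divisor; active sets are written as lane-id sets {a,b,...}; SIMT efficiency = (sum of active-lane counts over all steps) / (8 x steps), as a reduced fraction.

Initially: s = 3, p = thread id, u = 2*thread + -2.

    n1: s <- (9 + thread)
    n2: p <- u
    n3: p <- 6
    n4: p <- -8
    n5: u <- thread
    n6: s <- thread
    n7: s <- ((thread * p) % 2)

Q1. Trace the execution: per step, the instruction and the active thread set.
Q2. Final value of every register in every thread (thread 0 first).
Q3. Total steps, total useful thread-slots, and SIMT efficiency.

step 0: s <- (9 + thread)            {0,1,2,3,4,5,6,7}
step 1: p <- u                       {0,1,2,3,4,5,6,7}
step 2: p <- 6                       {0,1,2,3,4,5,6,7}
step 3: p <- -8                      {0,1,2,3,4,5,6,7}
step 4: u <- thread                  {0,1,2,3,4,5,6,7}
step 5: s <- thread                  {0,1,2,3,4,5,6,7}
step 6: s <- ((thread * p) % 2)      {0,1,2,3,4,5,6,7}

Answer: 7 steps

s: 0,0,0,0,0,0,0,0
p: -8,-8,-8,-8,-8,-8,-8,-8
u: 0,1,2,3,4,5,6,7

steps = 7; useful = 56; efficiency = 56/56 = 1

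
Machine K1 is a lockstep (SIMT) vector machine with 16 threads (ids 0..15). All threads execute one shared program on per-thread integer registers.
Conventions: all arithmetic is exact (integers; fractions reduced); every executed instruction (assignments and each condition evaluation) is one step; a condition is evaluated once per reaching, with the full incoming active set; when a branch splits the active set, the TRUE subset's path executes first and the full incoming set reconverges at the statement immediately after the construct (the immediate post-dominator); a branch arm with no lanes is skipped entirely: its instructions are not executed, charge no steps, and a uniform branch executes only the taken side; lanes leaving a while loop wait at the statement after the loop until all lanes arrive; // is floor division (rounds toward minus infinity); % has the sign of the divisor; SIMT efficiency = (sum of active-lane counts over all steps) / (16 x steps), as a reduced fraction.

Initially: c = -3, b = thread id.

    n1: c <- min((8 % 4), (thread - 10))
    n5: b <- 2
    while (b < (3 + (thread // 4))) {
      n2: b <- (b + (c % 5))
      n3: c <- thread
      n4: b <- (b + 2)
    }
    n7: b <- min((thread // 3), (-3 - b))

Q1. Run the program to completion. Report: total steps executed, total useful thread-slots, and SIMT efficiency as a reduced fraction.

Answer: 12 steps, 152 useful, 19/24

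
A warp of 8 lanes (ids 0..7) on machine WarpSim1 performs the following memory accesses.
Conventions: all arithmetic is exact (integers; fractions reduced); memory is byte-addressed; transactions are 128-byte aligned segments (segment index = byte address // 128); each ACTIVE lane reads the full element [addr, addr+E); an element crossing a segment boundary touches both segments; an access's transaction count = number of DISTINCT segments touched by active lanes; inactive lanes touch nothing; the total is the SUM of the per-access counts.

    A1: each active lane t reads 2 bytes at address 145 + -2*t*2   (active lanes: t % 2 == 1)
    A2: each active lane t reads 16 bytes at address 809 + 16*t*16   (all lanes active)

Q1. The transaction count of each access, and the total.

A1: 2 transactions
A2: 8 transactions

Answer: 2,8; total 10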